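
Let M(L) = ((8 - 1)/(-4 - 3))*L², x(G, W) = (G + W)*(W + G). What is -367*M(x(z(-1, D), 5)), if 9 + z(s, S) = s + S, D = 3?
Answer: 5872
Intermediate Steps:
z(s, S) = -9 + S + s (z(s, S) = -9 + (s + S) = -9 + (S + s) = -9 + S + s)
x(G, W) = (G + W)² (x(G, W) = (G + W)*(G + W) = (G + W)²)
M(L) = -L² (M(L) = (7/(-7))*L² = (7*(-⅐))*L² = -L²)
-367*M(x(z(-1, D), 5)) = -(-367)*(((-9 + 3 - 1) + 5)²)² = -(-367)*((-7 + 5)²)² = -(-367)*((-2)²)² = -(-367)*4² = -(-367)*16 = -367*(-16) = 5872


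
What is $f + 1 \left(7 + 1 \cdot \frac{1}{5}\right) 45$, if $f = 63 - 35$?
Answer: $352$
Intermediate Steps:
$f = 28$
$f + 1 \left(7 + 1 \cdot \frac{1}{5}\right) 45 = 28 + 1 \left(7 + 1 \cdot \frac{1}{5}\right) 45 = 28 + 1 \left(7 + \frac{1}{5}\right) 45 = 28 + 1 \cdot \frac{36}{5} \cdot 45 = 28 + \frac{36}{5} \cdot 45 = 28 + 324 = 352$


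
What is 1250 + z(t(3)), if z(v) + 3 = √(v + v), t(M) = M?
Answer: 1247 + √6 ≈ 1249.4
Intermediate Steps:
z(v) = -3 + √2*√v (z(v) = -3 + √(v + v) = -3 + √(2*v) = -3 + √2*√v)
1250 + z(t(3)) = 1250 + (-3 + √2*√3) = 1250 + (-3 + √6) = 1247 + √6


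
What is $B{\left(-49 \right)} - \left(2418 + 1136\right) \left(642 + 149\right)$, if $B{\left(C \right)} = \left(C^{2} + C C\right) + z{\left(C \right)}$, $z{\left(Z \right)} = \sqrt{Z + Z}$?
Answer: $-2806412 + 7 i \sqrt{2} \approx -2.8064 \cdot 10^{6} + 9.8995 i$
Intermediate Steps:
$z{\left(Z \right)} = \sqrt{2} \sqrt{Z}$ ($z{\left(Z \right)} = \sqrt{2 Z} = \sqrt{2} \sqrt{Z}$)
$B{\left(C \right)} = 2 C^{2} + \sqrt{2} \sqrt{C}$ ($B{\left(C \right)} = \left(C^{2} + C C\right) + \sqrt{2} \sqrt{C} = \left(C^{2} + C^{2}\right) + \sqrt{2} \sqrt{C} = 2 C^{2} + \sqrt{2} \sqrt{C}$)
$B{\left(-49 \right)} - \left(2418 + 1136\right) \left(642 + 149\right) = \left(2 \left(-49\right)^{2} + \sqrt{2} \sqrt{-49}\right) - \left(2418 + 1136\right) \left(642 + 149\right) = \left(2 \cdot 2401 + \sqrt{2} \cdot 7 i\right) - 3554 \cdot 791 = \left(4802 + 7 i \sqrt{2}\right) - 2811214 = -2806412 + 7 i \sqrt{2}$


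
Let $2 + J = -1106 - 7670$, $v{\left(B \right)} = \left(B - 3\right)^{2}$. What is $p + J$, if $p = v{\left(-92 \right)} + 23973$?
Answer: $24220$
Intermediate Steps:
$v{\left(B \right)} = \left(-3 + B\right)^{2}$
$J = -8778$ ($J = -2 - 8776 = -8778$)
$p = 32998$ ($p = \left(-3 - 92\right)^{2} + 23973 = \left(-95\right)^{2} + 23973 = 9025 + 23973 = 32998$)
$p + J = 32998 - 8778 = 24220$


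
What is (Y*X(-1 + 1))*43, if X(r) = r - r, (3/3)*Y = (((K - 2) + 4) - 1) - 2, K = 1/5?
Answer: 0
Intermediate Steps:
K = ⅕ ≈ 0.20000
Y = -⅘ (Y = (((⅕ - 2) + 4) - 1) - 2 = ((-9/5 + 4) - 1) - 2 = (11/5 - 1) - 2 = 6/5 - 2 = -⅘ ≈ -0.80000)
X(r) = 0
(Y*X(-1 + 1))*43 = -⅘*0*43 = 0*43 = 0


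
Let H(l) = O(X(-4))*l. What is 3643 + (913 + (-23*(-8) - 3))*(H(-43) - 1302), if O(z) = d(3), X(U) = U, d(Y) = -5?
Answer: -1185535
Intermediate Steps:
O(z) = -5
H(l) = -5*l
3643 + (913 + (-23*(-8) - 3))*(H(-43) - 1302) = 3643 + (913 + (-23*(-8) - 3))*(-5*(-43) - 1302) = 3643 + (913 + (184 - 3))*(215 - 1302) = 3643 + (913 + 181)*(-1087) = 3643 + 1094*(-1087) = 3643 - 1189178 = -1185535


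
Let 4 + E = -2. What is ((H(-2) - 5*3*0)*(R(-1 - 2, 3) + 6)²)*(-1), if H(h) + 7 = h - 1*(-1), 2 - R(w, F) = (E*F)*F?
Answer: 30752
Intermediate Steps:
E = -6 (E = -4 - 2 = -6)
R(w, F) = 2 + 6*F² (R(w, F) = 2 - (-6*F)*F = 2 - (-6)*F² = 2 + 6*F²)
H(h) = -6 + h (H(h) = -7 + (h - 1*(-1)) = -7 + (h + 1) = -7 + (1 + h) = -6 + h)
((H(-2) - 5*3*0)*(R(-1 - 2, 3) + 6)²)*(-1) = (((-6 - 2) - 5*3*0)*((2 + 6*3²) + 6)²)*(-1) = ((-8 - 15*0)*((2 + 6*9) + 6)²)*(-1) = ((-8 + 0)*((2 + 54) + 6)²)*(-1) = -8*(56 + 6)²*(-1) = -8*62²*(-1) = -8*3844*(-1) = -30752*(-1) = 30752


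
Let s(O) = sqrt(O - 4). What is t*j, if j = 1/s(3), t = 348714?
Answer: -348714*I ≈ -3.4871e+5*I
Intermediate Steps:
s(O) = sqrt(-4 + O)
j = -I (j = 1/(sqrt(-4 + 3)) = 1/(sqrt(-1)) = 1/I = -I ≈ -1.0*I)
t*j = 348714*(-I) = -348714*I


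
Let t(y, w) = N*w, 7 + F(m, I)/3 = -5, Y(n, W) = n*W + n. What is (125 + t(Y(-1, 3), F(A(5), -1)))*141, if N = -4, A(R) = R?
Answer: 37929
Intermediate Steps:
Y(n, W) = n + W*n (Y(n, W) = W*n + n = n + W*n)
F(m, I) = -36 (F(m, I) = -21 + 3*(-5) = -21 - 15 = -36)
t(y, w) = -4*w
(125 + t(Y(-1, 3), F(A(5), -1)))*141 = (125 - 4*(-36))*141 = (125 + 144)*141 = 269*141 = 37929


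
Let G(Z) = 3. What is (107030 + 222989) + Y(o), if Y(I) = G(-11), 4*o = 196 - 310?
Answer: 330022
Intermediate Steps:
o = -57/2 (o = (196 - 310)/4 = (¼)*(-114) = -57/2 ≈ -28.500)
Y(I) = 3
(107030 + 222989) + Y(o) = (107030 + 222989) + 3 = 330019 + 3 = 330022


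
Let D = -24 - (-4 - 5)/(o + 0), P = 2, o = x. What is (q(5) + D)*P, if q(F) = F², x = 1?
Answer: 20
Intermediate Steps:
o = 1
D = -15 (D = -24 - (-4 - 5)/(1 + 0) = -24 - (-9)/1 = -24 - (-9) = -24 - 1*(-9) = -24 + 9 = -15)
(q(5) + D)*P = (5² - 15)*2 = (25 - 15)*2 = 10*2 = 20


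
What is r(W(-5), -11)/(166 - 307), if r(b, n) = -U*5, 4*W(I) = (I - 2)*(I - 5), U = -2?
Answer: -10/141 ≈ -0.070922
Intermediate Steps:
W(I) = (-5 + I)*(-2 + I)/4 (W(I) = ((I - 2)*(I - 5))/4 = ((-2 + I)*(-5 + I))/4 = ((-5 + I)*(-2 + I))/4 = (-5 + I)*(-2 + I)/4)
r(b, n) = 10 (r(b, n) = -1*(-2)*5 = 2*5 = 10)
r(W(-5), -11)/(166 - 307) = 10/(166 - 307) = 10/(-141) = 10*(-1/141) = -10/141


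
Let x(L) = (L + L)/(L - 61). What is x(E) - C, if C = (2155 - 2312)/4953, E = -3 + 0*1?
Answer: 19883/158496 ≈ 0.12545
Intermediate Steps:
E = -3 (E = -3 + 0 = -3)
x(L) = 2*L/(-61 + L) (x(L) = (2*L)/(-61 + L) = 2*L/(-61 + L))
C = -157/4953 (C = -157*1/4953 = -157/4953 ≈ -0.031698)
x(E) - C = 2*(-3)/(-61 - 3) - 1*(-157/4953) = 2*(-3)/(-64) + 157/4953 = 2*(-3)*(-1/64) + 157/4953 = 3/32 + 157/4953 = 19883/158496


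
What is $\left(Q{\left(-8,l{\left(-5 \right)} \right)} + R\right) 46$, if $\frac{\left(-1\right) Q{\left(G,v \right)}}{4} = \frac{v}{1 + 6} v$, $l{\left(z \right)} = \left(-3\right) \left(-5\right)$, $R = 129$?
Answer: $\frac{138}{7} \approx 19.714$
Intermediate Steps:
$l{\left(z \right)} = 15$
$Q{\left(G,v \right)} = - \frac{4 v^{2}}{7}$ ($Q{\left(G,v \right)} = - 4 \frac{v}{1 + 6} v = - 4 \frac{v}{7} v = - 4 \frac{v^{2}}{7} = - \frac{4 v^{2}}{7}$)
$\left(Q{\left(-8,l{\left(-5 \right)} \right)} + R\right) 46 = \left(- \frac{4 \cdot 15^{2}}{7} + 129\right) 46 = \left(\left(- \frac{4}{7}\right) 225 + 129\right) 46 = \left(- \frac{900}{7} + 129\right) 46 = \frac{3}{7} \cdot 46 = \frac{138}{7}$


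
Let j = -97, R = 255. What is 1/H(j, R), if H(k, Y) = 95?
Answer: 1/95 ≈ 0.010526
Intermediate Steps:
1/H(j, R) = 1/95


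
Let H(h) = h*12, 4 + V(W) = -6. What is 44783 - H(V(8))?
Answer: 44903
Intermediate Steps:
V(W) = -10 (V(W) = -4 - 6 = -10)
H(h) = 12*h
44783 - H(V(8)) = 44783 - 12*(-10) = 44783 - 1*(-120) = 44783 + 120 = 44903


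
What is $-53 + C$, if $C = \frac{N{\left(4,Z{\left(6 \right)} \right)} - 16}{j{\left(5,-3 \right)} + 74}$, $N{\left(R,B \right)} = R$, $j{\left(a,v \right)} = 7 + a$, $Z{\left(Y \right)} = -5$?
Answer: $- \frac{2285}{43} \approx -53.14$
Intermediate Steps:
$C = - \frac{6}{43}$ ($C = \frac{4 - 16}{\left(7 + 5\right) + 74} = - \frac{12}{12 + 74} = - \frac{12}{86} = \left(-12\right) \frac{1}{86} = - \frac{6}{43} \approx -0.13953$)
$-53 + C = -53 - \frac{6}{43} = - \frac{2285}{43}$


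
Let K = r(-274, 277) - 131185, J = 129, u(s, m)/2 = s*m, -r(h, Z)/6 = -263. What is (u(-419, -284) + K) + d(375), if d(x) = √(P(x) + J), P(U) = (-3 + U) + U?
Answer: 108385 + 2*√219 ≈ 1.0841e+5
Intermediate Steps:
P(U) = -3 + 2*U
r(h, Z) = 1578 (r(h, Z) = -6*(-263) = 1578)
u(s, m) = 2*m*s (u(s, m) = 2*(s*m) = 2*(m*s) = 2*m*s)
d(x) = √(126 + 2*x) (d(x) = √((-3 + 2*x) + 129) = √(126 + 2*x))
K = -129607 (K = 1578 - 131185 = -129607)
(u(-419, -284) + K) + d(375) = (2*(-284)*(-419) - 129607) + √(126 + 2*375) = (237992 - 129607) + √(126 + 750) = 108385 + √876 = 108385 + 2*√219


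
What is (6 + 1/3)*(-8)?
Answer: -152/3 ≈ -50.667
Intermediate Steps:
(6 + 1/3)*(-8) = (6 + ⅓)*(-8) = (19/3)*(-8) = -152/3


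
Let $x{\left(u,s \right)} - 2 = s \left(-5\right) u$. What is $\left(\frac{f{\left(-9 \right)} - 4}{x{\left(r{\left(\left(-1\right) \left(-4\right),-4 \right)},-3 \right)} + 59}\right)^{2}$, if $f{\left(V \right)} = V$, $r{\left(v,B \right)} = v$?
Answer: $\frac{169}{14641} \approx 0.011543$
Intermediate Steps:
$x{\left(u,s \right)} = 2 - 5 s u$ ($x{\left(u,s \right)} = 2 + s \left(-5\right) u = 2 + - 5 s u = 2 - 5 s u$)
$\left(\frac{f{\left(-9 \right)} - 4}{x{\left(r{\left(\left(-1\right) \left(-4\right),-4 \right)},-3 \right)} + 59}\right)^{2} = \left(\frac{-9 - 4}{\left(2 - - 15 \left(\left(-1\right) \left(-4\right)\right)\right) + 59}\right)^{2} = \left(- \frac{13}{\left(2 - \left(-15\right) 4\right) + 59}\right)^{2} = \left(- \frac{13}{\left(2 + 60\right) + 59}\right)^{2} = \left(- \frac{13}{62 + 59}\right)^{2} = \left(- \frac{13}{121}\right)^{2} = \frac{169}{14641}$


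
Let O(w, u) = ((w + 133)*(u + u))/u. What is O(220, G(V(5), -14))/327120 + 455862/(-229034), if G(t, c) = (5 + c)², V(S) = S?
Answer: -37239969859/18730400520 ≈ -1.9882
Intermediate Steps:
O(w, u) = 266 + 2*w (O(w, u) = ((133 + w)*(2*u))/u = (2*u*(133 + w))/u = 266 + 2*w)
O(220, G(V(5), -14))/327120 + 455862/(-229034) = (266 + 2*220)/327120 + 455862/(-229034) = (266 + 440)*(1/327120) + 455862*(-1/229034) = 706*(1/327120) - 227931/114517 = 353/163560 - 227931/114517 = -37239969859/18730400520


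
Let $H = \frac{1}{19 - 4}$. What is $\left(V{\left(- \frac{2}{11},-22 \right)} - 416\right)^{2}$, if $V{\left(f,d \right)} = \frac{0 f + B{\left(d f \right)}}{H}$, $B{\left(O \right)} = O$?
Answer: $126736$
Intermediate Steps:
$H = \frac{1}{15} \approx 0.066667$
$V{\left(f,d \right)} = 15 d f$ ($V{\left(f,d \right)} = \left(0 f + d f\right) \frac{1}{\frac{1}{15}} = \left(0 + d f\right) 15 = d f 15 = 15 d f$)
$\left(V{\left(- \frac{2}{11},-22 \right)} - 416\right)^{2} = \left(15 \left(-22\right) \left(- \frac{2}{11}\right) - 416\right)^{2} = \left(60 - 416\right)^{2} = \left(-356\right)^{2} = 126736$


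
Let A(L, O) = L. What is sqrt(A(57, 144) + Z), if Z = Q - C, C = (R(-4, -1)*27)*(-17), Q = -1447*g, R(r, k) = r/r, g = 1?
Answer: 7*I*sqrt(19) ≈ 30.512*I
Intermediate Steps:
R(r, k) = 1
Q = -1447 (Q = -1447*1 = -1447)
C = -459 (C = (1*27)*(-17) = 27*(-17) = -459)
Z = -988 (Z = -1447 - 1*(-459) = -1447 + 459 = -988)
sqrt(A(57, 144) + Z) = sqrt(57 - 988) = sqrt(-931) = 7*I*sqrt(19)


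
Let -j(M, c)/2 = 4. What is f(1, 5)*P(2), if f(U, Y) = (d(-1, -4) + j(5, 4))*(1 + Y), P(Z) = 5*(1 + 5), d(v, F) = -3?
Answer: -1980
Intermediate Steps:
j(M, c) = -8 (j(M, c) = -2*4 = -8)
P(Z) = 30 (P(Z) = 5*6 = 30)
f(U, Y) = -11 - 11*Y (f(U, Y) = (-3 - 8)*(1 + Y) = -11*(1 + Y) = -11 - 11*Y)
f(1, 5)*P(2) = (-11 - 11*5)*30 = (-11 - 55)*30 = -66*30 = -1980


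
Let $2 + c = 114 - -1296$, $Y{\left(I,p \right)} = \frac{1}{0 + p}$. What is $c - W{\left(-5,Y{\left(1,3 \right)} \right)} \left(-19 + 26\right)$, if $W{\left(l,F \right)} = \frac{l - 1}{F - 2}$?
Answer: $\frac{6914}{5} \approx 1382.8$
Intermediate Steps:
$Y{\left(I,p \right)} = \frac{1}{p}$
$W{\left(l,F \right)} = \frac{-1 + l}{-2 + F}$
$c = 1408$ ($c = -2 + \left(114 - -1296\right) = -2 + \left(114 + 1296\right) = -2 + 1410 = 1408$)
$c - W{\left(-5,Y{\left(1,3 \right)} \right)} \left(-19 + 26\right) = 1408 - \frac{-1 - 5}{-2 + \frac{1}{3}} \left(-19 + 26\right) = 1408 - \frac{1}{-2 + \frac{1}{3}} \left(-6\right) 7 = 1408 - \frac{1}{- \frac{5}{3}} \left(-6\right) 7 = 1408 - \left(- \frac{3}{5}\right) \left(-6\right) 7 = 1408 - \frac{18}{5} \cdot 7 = 1408 - \frac{126}{5} = \frac{6914}{5}$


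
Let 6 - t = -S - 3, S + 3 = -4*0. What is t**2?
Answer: 36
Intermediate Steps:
S = -3 (S = -3 - 4*0 = -3 + 0 = -3)
t = 6 (t = 6 - (-1*(-3) - 3) = 6 - (3 - 3) = 6 - 1*0 = 6 + 0 = 6)
t**2 = 6**2 = 36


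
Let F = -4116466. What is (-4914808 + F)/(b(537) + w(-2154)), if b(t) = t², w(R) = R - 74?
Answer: -9031274/286141 ≈ -31.562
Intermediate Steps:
w(R) = -74 + R
(-4914808 + F)/(b(537) + w(-2154)) = (-4914808 - 4116466)/(537² + (-74 - 2154)) = -9031274/(288369 - 2228) = -9031274/286141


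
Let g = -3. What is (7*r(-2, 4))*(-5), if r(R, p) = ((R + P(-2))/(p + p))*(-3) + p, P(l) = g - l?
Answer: -1435/8 ≈ -179.38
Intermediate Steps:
P(l) = -3 - l
r(R, p) = p - 3*(-1 + R)/(2*p) (r(R, p) = ((R + (-3 - 1*(-2)))/(p + p))*(-3) + p = ((R + (-3 + 2))/((2*p)))*(-3) + p = ((R - 1)*(1/(2*p)))*(-3) + p = ((-1 + R)*(1/(2*p)))*(-3) + p = ((-1 + R)/(2*p))*(-3) + p = -3*(-1 + R)/(2*p) + p = p - 3*(-1 + R)/(2*p))
(7*r(-2, 4))*(-5) = (7*((½)*(3 - 3*(-2) + 2*4²)/4))*(-5) = (7*((½)*(¼)*(3 + 6 + 2*16)))*(-5) = (7*((½)*(¼)*(3 + 6 + 32)))*(-5) = (7*((½)*(¼)*41))*(-5) = (7*(41/8))*(-5) = (287/8)*(-5) = -1435/8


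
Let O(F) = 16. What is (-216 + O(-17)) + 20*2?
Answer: -160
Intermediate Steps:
(-216 + O(-17)) + 20*2 = (-216 + 16) + 20*2 = -200 + 40 = -160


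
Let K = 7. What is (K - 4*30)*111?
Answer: -12543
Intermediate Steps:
(K - 4*30)*111 = (7 - 4*30)*111 = (7 - 120)*111 = -113*111 = -12543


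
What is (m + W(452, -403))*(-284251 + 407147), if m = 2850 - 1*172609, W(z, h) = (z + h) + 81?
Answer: -20846725584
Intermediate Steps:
W(z, h) = 81 + h + z (W(z, h) = (h + z) + 81 = 81 + h + z)
m = -169759 (m = 2850 - 172609 = -169759)
(m + W(452, -403))*(-284251 + 407147) = (-169759 + (81 - 403 + 452))*(-284251 + 407147) = (-169759 + 130)*122896 = -169629*122896 = -20846725584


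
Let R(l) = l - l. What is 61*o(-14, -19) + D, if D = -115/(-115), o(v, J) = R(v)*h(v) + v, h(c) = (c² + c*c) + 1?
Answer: -853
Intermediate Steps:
R(l) = 0
h(c) = 1 + 2*c² (h(c) = (c² + c²) + 1 = 2*c² + 1 = 1 + 2*c²)
o(v, J) = v (o(v, J) = 0*(1 + 2*v²) + v = 0 + v = v)
D = 1 (D = -115*(-1/115) = 1)
61*o(-14, -19) + D = 61*(-14) + 1 = -854 + 1 = -853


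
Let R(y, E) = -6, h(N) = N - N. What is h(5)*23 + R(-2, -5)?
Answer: -6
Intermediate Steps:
h(N) = 0
h(5)*23 + R(-2, -5) = 0*23 - 6 = 0 - 6 = -6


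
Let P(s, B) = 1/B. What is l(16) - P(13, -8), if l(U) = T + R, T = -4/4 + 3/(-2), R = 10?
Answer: 61/8 ≈ 7.6250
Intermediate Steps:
T = -5/2 (T = -4*¼ + 3*(-½) = -1 - 3/2 = -5/2 ≈ -2.5000)
l(U) = 15/2 (l(U) = -5/2 + 10 = 15/2)
l(16) - P(13, -8) = 15/2 - 1/(-8) = 15/2 - 1*(-⅛) = 15/2 + ⅛ = 61/8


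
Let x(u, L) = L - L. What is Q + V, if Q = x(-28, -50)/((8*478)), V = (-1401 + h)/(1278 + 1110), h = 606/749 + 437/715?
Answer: -187380983/319714395 ≈ -0.58609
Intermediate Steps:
h = 760603/535535 (h = 606*(1/749) + 437*(1/715) = 606/749 + 437/715 = 760603/535535 ≈ 1.4203)
x(u, L) = 0
V = -187380983/319714395 (V = (-1401 + 760603/535535)/(1278 + 1110) = -749523932/535535/2388 = -749523932/535535*1/2388 = -187380983/319714395 ≈ -0.58609)
Q = 0 (Q = 0/((8*478)) = 0/3824 = 0*(1/3824) = 0)
Q + V = 0 - 187380983/319714395 = -187380983/319714395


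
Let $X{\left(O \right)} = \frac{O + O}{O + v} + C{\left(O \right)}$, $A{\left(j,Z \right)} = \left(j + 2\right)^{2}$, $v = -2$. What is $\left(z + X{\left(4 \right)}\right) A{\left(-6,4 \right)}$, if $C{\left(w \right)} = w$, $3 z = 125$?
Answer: $\frac{2384}{3} \approx 794.67$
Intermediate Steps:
$z = \frac{125}{3}$ ($z = \frac{1}{3} \cdot 125 = \frac{125}{3} \approx 41.667$)
$A{\left(j,Z \right)} = \left(2 + j\right)^{2}$
$X{\left(O \right)} = O + \frac{2 O}{-2 + O}$ ($X{\left(O \right)} = \frac{O + O}{O - 2} + O = \frac{2 O}{-2 + O} + O = O + \frac{2 O}{-2 + O}$)
$\left(z + X{\left(4 \right)}\right) A{\left(-6,4 \right)} = \left(\frac{125}{3} + \frac{4^{2}}{-2 + 4}\right) \left(2 - 6\right)^{2} = \left(\frac{125}{3} + \frac{16}{2}\right) \left(-4\right)^{2} = \left(\frac{125}{3} + 16 \cdot \frac{1}{2}\right) 16 = \left(\frac{125}{3} + 8\right) 16 = \frac{149}{3} \cdot 16 = \frac{2384}{3}$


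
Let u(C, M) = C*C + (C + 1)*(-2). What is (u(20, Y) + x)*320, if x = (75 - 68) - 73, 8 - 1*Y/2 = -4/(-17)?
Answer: 93440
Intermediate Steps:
Y = 264/17 (Y = 16 - (-8)/(-17) = 16 - (-8)*(-1)/17 = 16 - 2*4/17 = 16 - 8/17 = 264/17 ≈ 15.529)
u(C, M) = -2 + C**2 - 2*C (u(C, M) = C**2 + (1 + C)*(-2) = C**2 + (-2 - 2*C) = -2 + C**2 - 2*C)
x = -66 (x = 7 - 73 = -66)
(u(20, Y) + x)*320 = ((-2 + 20**2 - 2*20) - 66)*320 = ((-2 + 400 - 40) - 66)*320 = (358 - 66)*320 = 292*320 = 93440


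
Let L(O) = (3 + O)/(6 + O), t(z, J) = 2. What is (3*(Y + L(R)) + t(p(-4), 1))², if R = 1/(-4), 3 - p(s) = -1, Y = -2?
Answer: 3481/529 ≈ 6.5803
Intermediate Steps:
p(s) = 4 (p(s) = 3 - 1*(-1) = 3 + 1 = 4)
R = -¼ ≈ -0.25000
L(O) = (3 + O)/(6 + O)
(3*(Y + L(R)) + t(p(-4), 1))² = (3*(-2 + (3 - ¼)/(6 - ¼)) + 2)² = (3*(-2 + (11/4)/(23/4)) + 2)² = (3*(-2 + (4/23)*(11/4)) + 2)² = (3*(-2 + 11/23) + 2)² = (3*(-35/23) + 2)² = (-105/23 + 2)² = (-59/23)² = 3481/529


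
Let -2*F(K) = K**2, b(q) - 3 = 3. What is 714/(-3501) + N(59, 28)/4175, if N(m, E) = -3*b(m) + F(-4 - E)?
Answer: -322432/974445 ≈ -0.33089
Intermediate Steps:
b(q) = 6 (b(q) = 3 + 3 = 6)
F(K) = -K**2/2
N(m, E) = -18 - (-4 - E)**2/2 (N(m, E) = -3*6 - (-4 - E)**2/2 = -18 - (-4 - E)**2/2)
714/(-3501) + N(59, 28)/4175 = 714/(-3501) + (-18 - (4 + 28)**2/2)/4175 = 714*(-1/3501) + (-18 - 1/2*32**2)*(1/4175) = -238/1167 + (-18 - 1/2*1024)*(1/4175) = -238/1167 + (-18 - 512)*(1/4175) = -238/1167 - 530*1/4175 = -238/1167 - 106/835 = -322432/974445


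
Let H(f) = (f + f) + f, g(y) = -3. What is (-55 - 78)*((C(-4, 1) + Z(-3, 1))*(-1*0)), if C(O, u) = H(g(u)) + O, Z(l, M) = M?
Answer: 0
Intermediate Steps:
H(f) = 3*f (H(f) = 2*f + f = 3*f)
C(O, u) = -9 + O (C(O, u) = 3*(-3) + O = -9 + O)
(-55 - 78)*((C(-4, 1) + Z(-3, 1))*(-1*0)) = (-55 - 78)*(((-9 - 4) + 1)*(-1*0)) = -133*(-13 + 1)*0 = -(-1596)*0 = -133*0 = 0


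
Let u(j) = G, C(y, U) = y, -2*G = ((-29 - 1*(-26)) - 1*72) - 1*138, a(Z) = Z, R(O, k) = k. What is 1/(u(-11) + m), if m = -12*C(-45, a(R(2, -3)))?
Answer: 2/1293 ≈ 0.0015468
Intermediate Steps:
G = 213/2 (G = -(((-29 - 1*(-26)) - 1*72) - 1*138)/2 = -(((-29 + 26) - 72) - 138)/2 = -((-3 - 72) - 138)/2 = -(-75 - 138)/2 = -1/2*(-213) = 213/2 ≈ 106.50)
u(j) = 213/2
m = 540 (m = -12*(-45) = 540)
1/(u(-11) + m) = 1/(213/2 + 540) = 1/(1293/2) = 2/1293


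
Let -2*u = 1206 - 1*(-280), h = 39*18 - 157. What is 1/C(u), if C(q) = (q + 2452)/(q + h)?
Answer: -198/1709 ≈ -0.11586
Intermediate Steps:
h = 545 (h = 702 - 157 = 545)
u = -743 (u = -(1206 - 1*(-280))/2 = -(1206 + 280)/2 = -1/2*1486 = -743)
C(q) = (2452 + q)/(545 + q) (C(q) = (q + 2452)/(q + 545) = (2452 + q)/(545 + q))
1/C(u) = 1/((2452 - 743)/(545 - 743)) = 1/(1709/(-198)) = 1/(-1/198*1709) = 1/(-1709/198) = -198/1709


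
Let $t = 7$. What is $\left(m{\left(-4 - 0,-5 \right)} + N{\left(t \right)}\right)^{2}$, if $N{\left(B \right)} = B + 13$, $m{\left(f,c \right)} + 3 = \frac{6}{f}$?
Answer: $\frac{961}{4} \approx 240.25$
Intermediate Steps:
$m{\left(f,c \right)} = -3 + \frac{6}{f}$
$N{\left(B \right)} = 13 + B$
$\left(m{\left(-4 - 0,-5 \right)} + N{\left(t \right)}\right)^{2} = \left(\left(-3 + \frac{6}{-4 - 0}\right) + \left(13 + 7\right)\right)^{2} = \left(\left(-3 + \frac{6}{-4 + 0}\right) + 20\right)^{2} = \left(\left(-3 + \frac{6}{-4}\right) + 20\right)^{2} = \left(\left(-3 + 6 \left(- \frac{1}{4}\right)\right) + 20\right)^{2} = \left(\left(-3 - \frac{3}{2}\right) + 20\right)^{2} = \left(- \frac{9}{2} + 20\right)^{2} = \left(\frac{31}{2}\right)^{2} = \frac{961}{4}$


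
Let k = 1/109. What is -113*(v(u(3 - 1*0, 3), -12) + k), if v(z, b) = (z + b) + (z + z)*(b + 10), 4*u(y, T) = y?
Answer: 701617/436 ≈ 1609.2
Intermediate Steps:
u(y, T) = y/4
k = 1/109 ≈ 0.0091743
v(z, b) = b + z + 2*z*(10 + b) (v(z, b) = (b + z) + (2*z)*(10 + b) = (b + z) + 2*z*(10 + b) = b + z + 2*z*(10 + b))
-113*(v(u(3 - 1*0, 3), -12) + k) = -113*((-12 + 21*((3 - 1*0)/4) + 2*(-12)*((3 - 1*0)/4)) + 1/109) = -113*((-12 + 21*((3 + 0)/4) + 2*(-12)*((3 + 0)/4)) + 1/109) = -113*((-12 + 21*((1/4)*3) + 2*(-12)*((1/4)*3)) + 1/109) = -113*((-12 + 21*(3/4) + 2*(-12)*(3/4)) + 1/109) = -113*((-12 + 63/4 - 18) + 1/109) = -113*(-57/4 + 1/109) = -113*(-6209/436) = 701617/436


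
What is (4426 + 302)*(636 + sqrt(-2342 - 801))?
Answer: 3007008 + 4728*I*sqrt(3143) ≈ 3.007e+6 + 2.6506e+5*I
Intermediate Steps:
(4426 + 302)*(636 + sqrt(-2342 - 801)) = 4728*(636 + sqrt(-3143)) = 4728*(636 + I*sqrt(3143)) = 3007008 + 4728*I*sqrt(3143)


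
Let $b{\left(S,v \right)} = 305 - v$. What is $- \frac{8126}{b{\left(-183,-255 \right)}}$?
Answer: $- \frac{4063}{280} \approx -14.511$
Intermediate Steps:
$- \frac{8126}{b{\left(-183,-255 \right)}} = - \frac{8126}{305 - -255} = - \frac{8126}{305 + 255} = - \frac{8126}{560} = \left(-8126\right) \frac{1}{560} = - \frac{4063}{280}$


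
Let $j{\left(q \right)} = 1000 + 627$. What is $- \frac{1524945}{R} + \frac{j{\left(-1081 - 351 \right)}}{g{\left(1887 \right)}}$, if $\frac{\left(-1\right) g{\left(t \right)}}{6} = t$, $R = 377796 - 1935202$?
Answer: $\frac{3682881932}{4408237683} \approx 0.83545$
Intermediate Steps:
$R = -1557406$
$g{\left(t \right)} = - 6 t$
$j{\left(q \right)} = 1627$
$- \frac{1524945}{R} + \frac{j{\left(-1081 - 351 \right)}}{g{\left(1887 \right)}} = - \frac{1524945}{-1557406} + \frac{1627}{\left(-6\right) 1887} = \left(-1524945\right) \left(- \frac{1}{1557406}\right) + \frac{1627}{-11322} = \frac{1524945}{1557406} + 1627 \left(- \frac{1}{11322}\right) = \frac{1524945}{1557406} - \frac{1627}{11322} = \frac{3682881932}{4408237683}$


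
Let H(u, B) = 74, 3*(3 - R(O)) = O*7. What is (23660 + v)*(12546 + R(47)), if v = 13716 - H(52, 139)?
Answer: 464012012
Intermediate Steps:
R(O) = 3 - 7*O/3 (R(O) = 3 - O*7/3 = 3 - 7*O/3)
v = 13642 (v = 13716 - 1*74 = 13716 - 74 = 13642)
(23660 + v)*(12546 + R(47)) = (23660 + 13642)*(12546 + (3 - 7/3*47)) = 37302*(12546 + (3 - 329/3)) = 37302*(12546 - 320/3) = 37302*(37318/3) = 464012012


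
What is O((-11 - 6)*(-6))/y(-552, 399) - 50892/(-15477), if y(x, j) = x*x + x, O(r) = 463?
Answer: 5162023145/1569120168 ≈ 3.2898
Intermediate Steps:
y(x, j) = x + x**2 (y(x, j) = x**2 + x = x + x**2)
O((-11 - 6)*(-6))/y(-552, 399) - 50892/(-15477) = 463/((-552*(1 - 552))) - 50892/(-15477) = 463/((-552*(-551))) - 50892*(-1/15477) = 463/304152 + 16964/5159 = 5162023145/1569120168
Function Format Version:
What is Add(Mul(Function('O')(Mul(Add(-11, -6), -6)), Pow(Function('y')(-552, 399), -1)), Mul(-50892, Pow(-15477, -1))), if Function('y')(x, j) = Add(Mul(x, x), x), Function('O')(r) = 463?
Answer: Rational(5162023145, 1569120168) ≈ 3.2898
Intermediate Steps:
Function('y')(x, j) = Add(x, Pow(x, 2)) (Function('y')(x, j) = Add(Pow(x, 2), x) = Add(x, Pow(x, 2)))
Add(Mul(Function('O')(Mul(Add(-11, -6), -6)), Pow(Function('y')(-552, 399), -1)), Mul(-50892, Pow(-15477, -1))) = Add(Mul(463, Pow(Mul(-552, Add(1, -552)), -1)), Mul(-50892, Pow(-15477, -1))) = Add(Mul(463, Pow(Mul(-552, -551), -1)), Mul(-50892, Rational(-1, 15477))) = Add(Mul(463, Pow(304152, -1)), Rational(16964, 5159)) = Add(Mul(463, Rational(1, 304152)), Rational(16964, 5159)) = Add(Rational(463, 304152), Rational(16964, 5159)) = Rational(5162023145, 1569120168)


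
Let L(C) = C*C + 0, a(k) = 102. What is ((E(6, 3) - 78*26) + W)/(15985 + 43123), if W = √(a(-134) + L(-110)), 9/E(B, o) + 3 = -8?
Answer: -22317/650188 + √12202/59108 ≈ -0.032455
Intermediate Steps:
E(B, o) = -9/11 (E(B, o) = 9/(-3 - 8) = 9/(-11) = 9*(-1/11) = -9/11)
L(C) = C² (L(C) = C² + 0 = C²)
W = √12202 (W = √(102 + (-110)²) = √(102 + 12100) = √12202 ≈ 110.46)
((E(6, 3) - 78*26) + W)/(15985 + 43123) = ((-9/11 - 78*26) + √12202)/(15985 + 43123) = ((-9/11 - 2028) + √12202)/59108 = (-22317/11 + √12202)*(1/59108) = -22317/650188 + √12202/59108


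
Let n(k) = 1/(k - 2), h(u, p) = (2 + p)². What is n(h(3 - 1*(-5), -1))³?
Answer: -1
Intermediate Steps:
n(k) = 1/(-2 + k)
n(h(3 - 1*(-5), -1))³ = (1/(-2 + (2 - 1)²))³ = (1/(-2 + 1²))³ = (1/(-2 + 1))³ = (1/(-1))³ = (-1)³ = -1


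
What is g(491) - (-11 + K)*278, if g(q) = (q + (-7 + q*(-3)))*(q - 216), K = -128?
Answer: -233333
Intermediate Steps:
g(q) = (-216 + q)*(-7 - 2*q) (g(q) = (q + (-7 - 3*q))*(-216 + q) = (-7 - 2*q)*(-216 + q) = (-216 + q)*(-7 - 2*q))
g(491) - (-11 + K)*278 = (1512 - 2*491² + 425*491) - (-11 - 128)*278 = (1512 - 2*241081 + 208675) - (-139)*278 = (1512 - 482162 + 208675) - 1*(-38642) = -271975 + 38642 = -233333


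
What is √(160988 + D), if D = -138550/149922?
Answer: 7*√2051271592153/24987 ≈ 401.23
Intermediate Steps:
D = -69275/74961 (D = -138550*1/149922 = -69275/74961 ≈ -0.92415)
√(160988 + D) = √(160988 - 69275/74961) = √(12067752193/74961) = 7*√2051271592153/24987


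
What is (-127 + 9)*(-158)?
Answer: 18644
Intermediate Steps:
(-127 + 9)*(-158) = -118*(-158) = 18644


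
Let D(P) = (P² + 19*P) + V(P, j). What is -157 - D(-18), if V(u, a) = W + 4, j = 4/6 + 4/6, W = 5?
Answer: -148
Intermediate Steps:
j = 4/3 (j = 4*(⅙) + 4*(⅙) = ⅔ + ⅔ = 4/3 ≈ 1.3333)
V(u, a) = 9 (V(u, a) = 5 + 4 = 9)
D(P) = 9 + P² + 19*P (D(P) = (P² + 19*P) + 9 = 9 + P² + 19*P)
-157 - D(-18) = -157 - (9 + (-18)² + 19*(-18)) = -157 - (9 + 324 - 342) = -157 - 1*(-9) = -157 + 9 = -148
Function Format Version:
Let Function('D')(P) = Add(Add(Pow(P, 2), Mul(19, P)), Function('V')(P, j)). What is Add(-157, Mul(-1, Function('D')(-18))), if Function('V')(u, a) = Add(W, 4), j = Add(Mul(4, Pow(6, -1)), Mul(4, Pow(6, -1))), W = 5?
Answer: -148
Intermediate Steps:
j = Rational(4, 3) (j = Add(Mul(4, Rational(1, 6)), Mul(4, Rational(1, 6))) = Add(Rational(2, 3), Rational(2, 3)) = Rational(4, 3) ≈ 1.3333)
Function('V')(u, a) = 9 (Function('V')(u, a) = Add(5, 4) = 9)
Function('D')(P) = Add(9, Pow(P, 2), Mul(19, P)) (Function('D')(P) = Add(Add(Pow(P, 2), Mul(19, P)), 9) = Add(9, Pow(P, 2), Mul(19, P)))
Add(-157, Mul(-1, Function('D')(-18))) = Add(-157, Mul(-1, Add(9, Pow(-18, 2), Mul(19, -18)))) = Add(-157, Mul(-1, Add(9, 324, -342))) = Add(-157, Mul(-1, -9)) = Add(-157, 9) = -148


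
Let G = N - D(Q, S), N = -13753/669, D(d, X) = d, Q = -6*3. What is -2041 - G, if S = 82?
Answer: -1363718/669 ≈ -2038.4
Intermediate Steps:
Q = -18
N = -13753/669 (N = -13753*1/669 = -13753/669 ≈ -20.558)
G = -1711/669 (G = -13753/669 - 1*(-18) = -13753/669 + 18 = -1711/669 ≈ -2.5575)
-2041 - G = -2041 - 1*(-1711/669) = -2041 + 1711/669 = -1363718/669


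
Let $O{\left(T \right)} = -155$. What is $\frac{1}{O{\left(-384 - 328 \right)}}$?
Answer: $- \frac{1}{155} \approx -0.0064516$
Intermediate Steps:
$\frac{1}{O{\left(-384 - 328 \right)}} = \frac{1}{-155} = - \frac{1}{155}$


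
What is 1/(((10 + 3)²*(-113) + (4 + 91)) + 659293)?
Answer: 1/640291 ≈ 1.5618e-6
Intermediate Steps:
1/(((10 + 3)²*(-113) + (4 + 91)) + 659293) = 1/((13²*(-113) + 95) + 659293) = 1/((169*(-113) + 95) + 659293) = 1/((-19097 + 95) + 659293) = 1/(-19002 + 659293) = 1/640291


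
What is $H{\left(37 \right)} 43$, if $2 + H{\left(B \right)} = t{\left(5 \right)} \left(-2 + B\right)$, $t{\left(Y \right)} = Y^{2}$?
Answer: $37539$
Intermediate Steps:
$H{\left(B \right)} = -52 + 25 B$ ($H{\left(B \right)} = -2 + 5^{2} \left(-2 + B\right) = -2 + 25 \left(-2 + B\right) = -2 + \left(-50 + 25 B\right) = -52 + 25 B$)
$H{\left(37 \right)} 43 = \left(-52 + 25 \cdot 37\right) 43 = \left(-52 + 925\right) 43 = 873 \cdot 43 = 37539$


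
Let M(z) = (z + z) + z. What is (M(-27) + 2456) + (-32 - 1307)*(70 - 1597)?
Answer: 2047028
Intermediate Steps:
M(z) = 3*z (M(z) = 2*z + z = 3*z)
(M(-27) + 2456) + (-32 - 1307)*(70 - 1597) = (3*(-27) + 2456) + (-32 - 1307)*(70 - 1597) = (-81 + 2456) - 1339*(-1527) = 2375 + 2044653 = 2047028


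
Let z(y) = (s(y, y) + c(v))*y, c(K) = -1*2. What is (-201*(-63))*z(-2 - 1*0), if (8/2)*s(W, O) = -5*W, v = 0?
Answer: -12663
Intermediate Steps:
c(K) = -2
s(W, O) = -5*W/4 (s(W, O) = (-5*W)/4 = -5*W/4)
z(y) = y*(-2 - 5*y/4) (z(y) = (-5*y/4 - 2)*y = (-2 - 5*y/4)*y = y*(-2 - 5*y/4))
(-201*(-63))*z(-2 - 1*0) = (-201*(-63))*(-(-2 - 1*0)*(8 + 5*(-2 - 1*0))/4) = 12663*(-(-2 + 0)*(8 + 5*(-2 + 0))/4) = 12663*(-¼*(-2)*(8 + 5*(-2))) = 12663*(-¼*(-2)*(8 - 10)) = 12663*(-¼*(-2)*(-2)) = 12663*(-1) = -12663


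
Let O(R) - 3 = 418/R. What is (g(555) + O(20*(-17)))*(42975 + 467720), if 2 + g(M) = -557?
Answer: -9675525331/34 ≈ -2.8457e+8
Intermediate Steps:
O(R) = 3 + 418/R
g(M) = -559 (g(M) = -2 - 557 = -559)
(g(555) + O(20*(-17)))*(42975 + 467720) = (-559 + (3 + 418/((20*(-17)))))*(42975 + 467720) = (-559 + (3 + 418/(-340)))*510695 = (-559 + (3 + 418*(-1/340)))*510695 = (-559 + (3 - 209/170))*510695 = (-559 + 301/170)*510695 = -94729/170*510695 = -9675525331/34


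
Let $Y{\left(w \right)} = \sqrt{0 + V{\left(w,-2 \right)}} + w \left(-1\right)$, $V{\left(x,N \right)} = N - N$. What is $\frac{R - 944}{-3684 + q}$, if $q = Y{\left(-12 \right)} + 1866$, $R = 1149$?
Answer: $- \frac{205}{1806} \approx -0.11351$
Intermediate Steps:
$V{\left(x,N \right)} = 0$
$Y{\left(w \right)} = - w$ ($Y{\left(w \right)} = \sqrt{0 + 0} + w \left(-1\right) = \sqrt{0} - w = 0 - w = - w$)
$q = 1878$ ($q = \left(-1\right) \left(-12\right) + 1866 = 12 + 1866 = 1878$)
$\frac{R - 944}{-3684 + q} = \frac{1149 - 944}{-3684 + 1878} = \frac{205}{-1806} = 205 \left(- \frac{1}{1806}\right) = - \frac{205}{1806}$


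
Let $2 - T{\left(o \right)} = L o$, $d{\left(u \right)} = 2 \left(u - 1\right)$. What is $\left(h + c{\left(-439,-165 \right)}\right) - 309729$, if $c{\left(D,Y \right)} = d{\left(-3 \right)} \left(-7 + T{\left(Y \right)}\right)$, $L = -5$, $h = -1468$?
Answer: $-304557$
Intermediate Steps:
$d{\left(u \right)} = -2 + 2 u$ ($d{\left(u \right)} = 2 \left(-1 + u\right) = -2 + 2 u$)
$T{\left(o \right)} = 2 + 5 o$ ($T{\left(o \right)} = 2 - - 5 o = 2 + 5 o$)
$c{\left(D,Y \right)} = 40 - 40 Y$ ($c{\left(D,Y \right)} = \left(-2 + 2 \left(-3\right)\right) \left(-7 + \left(2 + 5 Y\right)\right) = \left(-2 - 6\right) \left(-5 + 5 Y\right) = - 8 \left(-5 + 5 Y\right) = 40 - 40 Y$)
$\left(h + c{\left(-439,-165 \right)}\right) - 309729 = \left(-1468 + \left(40 - -6600\right)\right) - 309729 = \left(-1468 + \left(40 + 6600\right)\right) - 309729 = \left(-1468 + 6640\right) - 309729 = 5172 - 309729 = -304557$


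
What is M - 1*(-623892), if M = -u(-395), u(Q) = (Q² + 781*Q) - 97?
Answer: 776459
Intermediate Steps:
u(Q) = -97 + Q² + 781*Q
M = 152567 (M = -(-97 + (-395)² + 781*(-395)) = -(-97 + 156025 - 308495) = -1*(-152567) = 152567)
M - 1*(-623892) = 152567 - 1*(-623892) = 152567 + 623892 = 776459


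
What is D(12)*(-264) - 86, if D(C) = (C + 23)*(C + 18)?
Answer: -277286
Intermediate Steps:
D(C) = (18 + C)*(23 + C) (D(C) = (23 + C)*(18 + C) = (18 + C)*(23 + C))
D(12)*(-264) - 86 = (414 + 12² + 41*12)*(-264) - 86 = (414 + 144 + 492)*(-264) - 86 = 1050*(-264) - 86 = -277200 - 86 = -277286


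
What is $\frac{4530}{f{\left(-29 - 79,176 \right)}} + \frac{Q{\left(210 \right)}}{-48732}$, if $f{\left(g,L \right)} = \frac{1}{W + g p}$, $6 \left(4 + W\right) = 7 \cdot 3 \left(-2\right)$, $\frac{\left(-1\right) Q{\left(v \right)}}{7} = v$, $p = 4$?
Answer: $- \frac{16299148135}{8122} \approx -2.0068 \cdot 10^{6}$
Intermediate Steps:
$Q{\left(v \right)} = - 7 v$
$W = -11$ ($W = -4 + \frac{7 \cdot 3 \left(-2\right)}{6} = -4 + \frac{21 \left(-2\right)}{6} = -4 + \frac{1}{6} \left(-42\right) = -4 - 7 = -11$)
$f{\left(g,L \right)} = \frac{1}{-11 + 4 g}$ ($f{\left(g,L \right)} = \frac{1}{-11 + g 4} = \frac{1}{-11 + 4 g}$)
$\frac{4530}{f{\left(-29 - 79,176 \right)}} + \frac{Q{\left(210 \right)}}{-48732} = \frac{4530}{\frac{1}{-11 + 4 \left(-29 - 79\right)}} + \frac{\left(-7\right) 210}{-48732} = \frac{4530}{\frac{1}{-11 + 4 \left(-108\right)}} - - \frac{245}{8122} = \frac{4530}{\frac{1}{-11 - 432}} + \frac{245}{8122} = \frac{4530}{\frac{1}{-443}} + \frac{245}{8122} = \frac{4530}{- \frac{1}{443}} + \frac{245}{8122} = 4530 \left(-443\right) + \frac{245}{8122} = -2006790 + \frac{245}{8122} = - \frac{16299148135}{8122}$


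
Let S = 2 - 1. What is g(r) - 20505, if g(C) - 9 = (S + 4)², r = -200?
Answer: -20471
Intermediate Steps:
S = 1
g(C) = 34 (g(C) = 9 + (1 + 4)² = 9 + 5² = 9 + 25 = 34)
g(r) - 20505 = 34 - 20505 = -20471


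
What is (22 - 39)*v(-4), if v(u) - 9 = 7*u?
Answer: 323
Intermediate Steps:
v(u) = 9 + 7*u
(22 - 39)*v(-4) = (22 - 39)*(9 + 7*(-4)) = -17*(9 - 28) = -17*(-19) = 323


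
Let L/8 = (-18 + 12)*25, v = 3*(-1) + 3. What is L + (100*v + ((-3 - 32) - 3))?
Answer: -1238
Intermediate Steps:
v = 0 (v = -3 + 3 = 0)
L = -1200 (L = 8*((-18 + 12)*25) = 8*(-6*25) = 8*(-150) = -1200)
L + (100*v + ((-3 - 32) - 3)) = -1200 + (100*0 + ((-3 - 32) - 3)) = -1200 + (0 + (-35 - 3)) = -1200 + (0 - 38) = -1200 - 38 = -1238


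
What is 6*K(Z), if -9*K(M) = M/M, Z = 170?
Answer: -⅔ ≈ -0.66667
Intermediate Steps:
K(M) = -⅑ (K(M) = -M/(9*M) = -⅑*1 = -⅑)
6*K(Z) = 6*(-⅑) = -⅔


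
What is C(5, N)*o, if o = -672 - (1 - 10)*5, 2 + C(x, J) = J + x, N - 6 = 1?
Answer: -6270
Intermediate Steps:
N = 7 (N = 6 + 1 = 7)
C(x, J) = -2 + J + x (C(x, J) = -2 + (J + x) = -2 + J + x)
o = -627 (o = -672 - (-9)*5 = -672 - 1*(-45) = -672 + 45 = -627)
C(5, N)*o = (-2 + 7 + 5)*(-627) = 10*(-627) = -6270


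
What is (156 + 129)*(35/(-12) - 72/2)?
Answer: -44365/4 ≈ -11091.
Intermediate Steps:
(156 + 129)*(35/(-12) - 72/2) = 285*(35*(-1/12) - 72*½) = 285*(-35/12 - 36) = 285*(-467/12) = -44365/4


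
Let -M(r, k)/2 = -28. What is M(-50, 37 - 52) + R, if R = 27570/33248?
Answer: 944729/16624 ≈ 56.829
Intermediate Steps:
M(r, k) = 56 (M(r, k) = -2*(-28) = 56)
R = 13785/16624 (R = 27570*(1/33248) = 13785/16624 ≈ 0.82922)
M(-50, 37 - 52) + R = 56 + 13785/16624 = 944729/16624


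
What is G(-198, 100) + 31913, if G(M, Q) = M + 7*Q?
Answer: 32415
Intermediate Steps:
G(-198, 100) + 31913 = (-198 + 7*100) + 31913 = (-198 + 700) + 31913 = 502 + 31913 = 32415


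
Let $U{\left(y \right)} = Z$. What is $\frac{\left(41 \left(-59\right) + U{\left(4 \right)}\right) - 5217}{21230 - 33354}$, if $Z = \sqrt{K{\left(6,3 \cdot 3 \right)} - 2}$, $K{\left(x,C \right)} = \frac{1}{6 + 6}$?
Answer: $\frac{1909}{3031} - \frac{i \sqrt{69}}{72744} \approx 0.62983 - 0.00011419 i$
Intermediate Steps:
$K{\left(x,C \right)} = \frac{1}{12}$
$Z = \frac{i \sqrt{69}}{6}$ ($Z = \sqrt{\frac{1}{12} - 2} = \sqrt{- \frac{23}{12}} = \frac{i \sqrt{69}}{6} \approx 1.3844 i$)
$U{\left(y \right)} = \frac{i \sqrt{69}}{6}$
$\frac{\left(41 \left(-59\right) + U{\left(4 \right)}\right) - 5217}{21230 - 33354} = \frac{\left(41 \left(-59\right) + \frac{i \sqrt{69}}{6}\right) - 5217}{21230 - 33354} = \frac{\left(-2419 + \frac{i \sqrt{69}}{6}\right) - 5217}{-12124} = \left(-7636 + \frac{i \sqrt{69}}{6}\right) \left(- \frac{1}{12124}\right) = \frac{1909}{3031} - \frac{i \sqrt{69}}{72744}$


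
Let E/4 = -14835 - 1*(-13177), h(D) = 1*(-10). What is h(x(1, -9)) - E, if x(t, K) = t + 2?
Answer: 6622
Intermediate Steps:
x(t, K) = 2 + t
h(D) = -10
E = -6632 (E = 4*(-14835 - 1*(-13177)) = 4*(-14835 + 13177) = 4*(-1658) = -6632)
h(x(1, -9)) - E = -10 - 1*(-6632) = -10 + 6632 = 6622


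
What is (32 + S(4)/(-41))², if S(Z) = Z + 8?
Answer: 1690000/1681 ≈ 1005.4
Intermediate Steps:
S(Z) = 8 + Z
(32 + S(4)/(-41))² = (32 + (8 + 4)/(-41))² = (32 + 12*(-1/41))² = (32 - 12/41)² = (1300/41)² = 1690000/1681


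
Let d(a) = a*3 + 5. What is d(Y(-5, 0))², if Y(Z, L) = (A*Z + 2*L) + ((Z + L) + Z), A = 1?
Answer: 1600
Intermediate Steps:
Y(Z, L) = 3*L + 3*Z (Y(Z, L) = (1*Z + 2*L) + ((Z + L) + Z) = (Z + 2*L) + ((L + Z) + Z) = (Z + 2*L) + (L + 2*Z) = 3*L + 3*Z)
d(a) = 5 + 3*a (d(a) = 3*a + 5 = 5 + 3*a)
d(Y(-5, 0))² = (5 + 3*(3*0 + 3*(-5)))² = (5 + 3*(0 - 15))² = (5 + 3*(-15))² = (5 - 45)² = (-40)² = 1600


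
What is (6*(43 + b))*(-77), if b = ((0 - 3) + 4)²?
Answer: -20328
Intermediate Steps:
b = 1 (b = (-3 + 4)² = 1² = 1)
(6*(43 + b))*(-77) = (6*(43 + 1))*(-77) = (6*44)*(-77) = 264*(-77) = -20328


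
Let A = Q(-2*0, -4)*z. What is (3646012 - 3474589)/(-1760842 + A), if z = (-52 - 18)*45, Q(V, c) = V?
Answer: -171423/1760842 ≈ -0.097353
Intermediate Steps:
z = -3150 (z = -70*45 = -3150)
A = 0 (A = -2*0*(-3150) = 0*(-3150) = 0)
(3646012 - 3474589)/(-1760842 + A) = (3646012 - 3474589)/(-1760842 + 0) = 171423/(-1760842) = 171423*(-1/1760842) = -171423/1760842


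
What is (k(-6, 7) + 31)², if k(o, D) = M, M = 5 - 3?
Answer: 1089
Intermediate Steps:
M = 2
k(o, D) = 2
(k(-6, 7) + 31)² = (2 + 31)² = 33² = 1089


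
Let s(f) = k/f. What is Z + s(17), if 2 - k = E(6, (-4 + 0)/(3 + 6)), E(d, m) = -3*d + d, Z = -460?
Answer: -7806/17 ≈ -459.18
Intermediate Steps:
E(d, m) = -2*d
k = 14 (k = 2 - (-2)*6 = 2 - 1*(-12) = 2 + 12 = 14)
s(f) = 14/f
Z + s(17) = -460 + 14/17 = -7806/17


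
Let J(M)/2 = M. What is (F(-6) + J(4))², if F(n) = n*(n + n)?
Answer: 6400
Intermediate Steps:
J(M) = 2*M
F(n) = 2*n² (F(n) = n*(2*n) = 2*n²)
(F(-6) + J(4))² = (2*(-6)² + 2*4)² = (2*36 + 8)² = (72 + 8)² = 80² = 6400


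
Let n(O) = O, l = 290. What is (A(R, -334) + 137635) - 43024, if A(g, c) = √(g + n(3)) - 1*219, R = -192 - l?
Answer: 94392 + I*√479 ≈ 94392.0 + 21.886*I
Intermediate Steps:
R = -482 (R = -192 - 1*290 = -192 - 290 = -482)
A(g, c) = -219 + √(3 + g) (A(g, c) = √(g + 3) - 1*219 = √(3 + g) - 219 = -219 + √(3 + g))
(A(R, -334) + 137635) - 43024 = ((-219 + √(3 - 482)) + 137635) - 43024 = ((-219 + √(-479)) + 137635) - 43024 = ((-219 + I*√479) + 137635) - 43024 = (137416 + I*√479) - 43024 = 94392 + I*√479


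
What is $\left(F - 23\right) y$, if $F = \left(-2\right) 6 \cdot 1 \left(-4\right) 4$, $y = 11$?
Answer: $1859$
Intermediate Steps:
$F = 192$ ($F = - 12 \left(\left(-4\right) 4\right) = \left(-12\right) \left(-16\right) = 192$)
$\left(F - 23\right) y = \left(192 - 23\right) 11 = 169 \cdot 11 = 1859$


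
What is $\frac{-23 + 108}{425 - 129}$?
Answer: $\frac{85}{296} \approx 0.28716$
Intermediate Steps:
$\frac{-23 + 108}{425 - 129} = \frac{85}{296}$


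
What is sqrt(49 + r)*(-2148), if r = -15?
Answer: -2148*sqrt(34) ≈ -12525.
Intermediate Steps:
sqrt(49 + r)*(-2148) = sqrt(49 - 15)*(-2148) = sqrt(34)*(-2148) = -2148*sqrt(34)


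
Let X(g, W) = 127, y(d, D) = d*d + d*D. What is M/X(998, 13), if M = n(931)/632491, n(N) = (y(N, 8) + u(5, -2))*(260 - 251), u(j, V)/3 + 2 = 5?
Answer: 7867962/80326357 ≈ 0.097950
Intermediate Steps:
y(d, D) = d² + D*d
u(j, V) = 9 (u(j, V) = -6 + 3*5 = -6 + 15 = 9)
n(N) = 81 + 9*N*(8 + N) (n(N) = (N*(8 + N) + 9)*(260 - 251) = (9 + N*(8 + N))*9 = 81 + 9*N*(8 + N))
M = 7867962/632491 (M = (81 + 9*931*(8 + 931))/632491 = (81 + 9*931*939)*(1/632491) = (81 + 7867881)*(1/632491) = 7867962*(1/632491) = 7867962/632491 ≈ 12.440)
M/X(998, 13) = (7867962/632491)/127 = (7867962/632491)*(1/127) = 7867962/80326357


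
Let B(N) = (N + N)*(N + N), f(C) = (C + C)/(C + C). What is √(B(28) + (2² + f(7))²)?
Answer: √3161 ≈ 56.223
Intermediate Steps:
f(C) = 1 (f(C) = (2*C)/((2*C)) = (2*C)*(1/(2*C)) = 1)
B(N) = 4*N² (B(N) = (2*N)*(2*N) = 4*N²)
√(B(28) + (2² + f(7))²) = √(4*28² + (2² + 1)²) = √(4*784 + (4 + 1)²) = √(3136 + 5²) = √(3136 + 25) = √3161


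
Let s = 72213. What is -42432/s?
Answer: -14144/24071 ≈ -0.58759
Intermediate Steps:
-42432/s = -42432/72213 = -42432*1/72213 = -14144/24071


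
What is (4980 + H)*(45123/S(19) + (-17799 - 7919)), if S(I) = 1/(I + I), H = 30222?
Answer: 59454629112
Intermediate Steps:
S(I) = 1/(2*I)
(4980 + H)*(45123/S(19) + (-17799 - 7919)) = (4980 + 30222)*(45123/(((½)/19)) + (-17799 - 7919)) = 35202*(45123/(((½)*(1/19))) - 25718) = 35202*(45123/(1/38) - 25718) = 35202*(45123*38 - 25718) = 35202*(1714674 - 25718) = 35202*1688956 = 59454629112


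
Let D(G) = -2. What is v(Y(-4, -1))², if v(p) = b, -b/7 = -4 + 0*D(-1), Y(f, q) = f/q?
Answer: 784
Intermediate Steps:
b = 28 (b = -7*(-4 + 0*(-2)) = -7*(-4 + 0) = -7*(-4) = 28)
v(p) = 28
v(Y(-4, -1))² = 28² = 784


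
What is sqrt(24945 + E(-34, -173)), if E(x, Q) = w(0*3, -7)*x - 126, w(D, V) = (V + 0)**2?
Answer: 13*sqrt(137) ≈ 152.16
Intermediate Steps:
w(D, V) = V**2
E(x, Q) = -126 + 49*x (E(x, Q) = (-7)**2*x - 126 = 49*x - 126 = -126 + 49*x)
sqrt(24945 + E(-34, -173)) = sqrt(24945 + (-126 + 49*(-34))) = sqrt(24945 + (-126 - 1666)) = sqrt(24945 - 1792) = sqrt(23153) = 13*sqrt(137)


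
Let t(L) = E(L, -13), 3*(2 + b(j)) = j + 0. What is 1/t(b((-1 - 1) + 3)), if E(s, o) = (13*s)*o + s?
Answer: 1/280 ≈ 0.0035714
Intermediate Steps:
E(s, o) = s + 13*o*s (E(s, o) = 13*o*s + s = s + 13*o*s)
b(j) = -2 + j/3 (b(j) = -2 + (j + 0)/3 = -2 + j/3)
t(L) = -168*L (t(L) = L*(1 + 13*(-13)) = L*(1 - 169) = L*(-168) = -168*L)
1/t(b((-1 - 1) + 3)) = 1/(-168*(-2 + ((-1 - 1) + 3)/3)) = 1/(-168*(-2 + (-2 + 3)/3)) = 1/(-168*(-2 + (⅓)*1)) = 1/(-168*(-2 + ⅓)) = 1/(-168*(-5/3)) = 1/280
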